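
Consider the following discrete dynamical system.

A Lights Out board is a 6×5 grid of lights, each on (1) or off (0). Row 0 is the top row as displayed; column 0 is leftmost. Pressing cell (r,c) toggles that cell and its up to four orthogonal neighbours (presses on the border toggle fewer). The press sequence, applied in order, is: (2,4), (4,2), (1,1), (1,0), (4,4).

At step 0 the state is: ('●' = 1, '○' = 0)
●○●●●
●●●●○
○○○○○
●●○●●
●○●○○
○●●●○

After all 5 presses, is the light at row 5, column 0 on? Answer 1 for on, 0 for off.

t=0: ●○●●●
●●●●○
○○○○○
●●○●●
●○●○○
○●●●○
t=1: ●○●●●
●●●●●
○○○●●
●●○●○
●○●○○
○●●●○
t=2: ●○●●●
●●●●●
○○○●●
●●●●○
●●○●○
○●○●○
t=3: ●●●●●
○○○●●
○●○●●
●●●●○
●●○●○
○●○●○
t=4: ○●●●●
●●○●●
●●○●●
●●●●○
●●○●○
○●○●○
t=5: ○●●●●
●●○●●
●●○●●
●●●●●
●●○○●
○●○●●

0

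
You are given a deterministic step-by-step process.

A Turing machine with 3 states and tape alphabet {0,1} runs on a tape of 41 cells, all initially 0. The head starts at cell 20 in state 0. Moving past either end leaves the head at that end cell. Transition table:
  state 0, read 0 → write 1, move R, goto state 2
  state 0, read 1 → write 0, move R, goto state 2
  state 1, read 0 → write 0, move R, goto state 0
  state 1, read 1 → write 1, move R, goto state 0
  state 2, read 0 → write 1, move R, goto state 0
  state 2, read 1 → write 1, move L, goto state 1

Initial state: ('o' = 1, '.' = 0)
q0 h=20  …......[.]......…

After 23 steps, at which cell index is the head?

40

0) q0 h=20  …......[.]......…
1) q2 h=21  ….....o[.]......…
2) q0 h=22  …....oo[.]......…
3) q2 h=23  …...ooo[.]......…
4) q0 h=24  …..oooo[.]......…
5) q2 h=25  ….ooooo[.]......…
6) q0 h=26  …oooooo[.]......…
7) q2 h=27  …oooooo[.]......…
8) q0 h=28  …oooooo[.]......…
9) q2 h=29  …oooooo[.]......…
10) q0 h=30  …oooooo[.]......…
11) q2 h=31  …oooooo[.]......…
12) q0 h=32  …oooooo[.]......…
13) q2 h=33  …oooooo[.]......…
14) q0 h=34  …oooooo[.]......|
15) q2 h=35  …oooooo[.].....|
16) q0 h=36  …oooooo[.]....|
17) q2 h=37  …oooooo[.]...|
18) q0 h=38  …oooooo[.]..|
19) q2 h=39  …oooooo[.].|
20) q0 h=40  …oooooo[.]|
21) q2 h=40  …oooooo[o]|
22) q1 h=39  …oooooo[o]o|
23) q0 h=40  …oooooo[o]|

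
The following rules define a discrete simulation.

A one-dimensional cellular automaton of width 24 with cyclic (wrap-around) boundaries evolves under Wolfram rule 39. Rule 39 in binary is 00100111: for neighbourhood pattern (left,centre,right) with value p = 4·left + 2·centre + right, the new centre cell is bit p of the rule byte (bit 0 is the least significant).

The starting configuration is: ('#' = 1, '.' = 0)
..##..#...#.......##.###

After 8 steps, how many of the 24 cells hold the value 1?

10

[0] ..##..#...#.......##.###
[1] .#...##.###.######..#...
[2] ##.##..#...#.......##.##
[3] ..#...##.###.######..#..
[4] ###.##..#...#.......##.#
[5] ...#...##.###.######..#.
[6] ####.##..#...#.......##.
[7] ....#...##.###.######..#
[8] .####.##..#...#.......##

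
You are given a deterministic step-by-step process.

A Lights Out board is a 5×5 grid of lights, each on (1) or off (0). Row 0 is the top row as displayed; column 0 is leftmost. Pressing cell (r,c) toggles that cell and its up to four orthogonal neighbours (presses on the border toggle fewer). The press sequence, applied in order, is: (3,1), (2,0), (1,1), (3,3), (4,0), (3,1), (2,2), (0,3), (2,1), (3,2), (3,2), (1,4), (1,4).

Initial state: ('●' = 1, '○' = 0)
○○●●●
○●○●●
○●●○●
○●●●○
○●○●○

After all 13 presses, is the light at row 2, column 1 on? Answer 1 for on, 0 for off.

step 0: ○○●●●
○●○●●
○●●○●
○●●●○
○●○●○
step 1: ○○●●●
○●○●●
○○●○●
●○○●○
○○○●○
step 2: ○○●●●
●●○●●
●●●○●
○○○●○
○○○●○
step 3: ○●●●●
○○●●●
●○●○●
○○○●○
○○○●○
step 4: ○●●●●
○○●●●
●○●●●
○○●○●
○○○○○
step 5: ○●●●●
○○●●●
●○●●●
●○●○●
●●○○○
step 6: ○●●●●
○○●●●
●●●●●
○●○○●
●○○○○
step 7: ○●●●●
○○○●●
●○○○●
○●●○●
●○○○○
step 8: ○●○○○
○○○○●
●○○○●
○●●○●
●○○○○
step 9: ○●○○○
○●○○●
○●●○●
○○●○●
●○○○○
step 10: ○●○○○
○●○○●
○●○○●
○●○●●
●○●○○
step 11: ○●○○○
○●○○●
○●●○●
○○●○●
●○○○○
step 12: ○●○○●
○●○●○
○●●○○
○○●○●
●○○○○
step 13: ○●○○○
○●○○●
○●●○●
○○●○●
●○○○○

1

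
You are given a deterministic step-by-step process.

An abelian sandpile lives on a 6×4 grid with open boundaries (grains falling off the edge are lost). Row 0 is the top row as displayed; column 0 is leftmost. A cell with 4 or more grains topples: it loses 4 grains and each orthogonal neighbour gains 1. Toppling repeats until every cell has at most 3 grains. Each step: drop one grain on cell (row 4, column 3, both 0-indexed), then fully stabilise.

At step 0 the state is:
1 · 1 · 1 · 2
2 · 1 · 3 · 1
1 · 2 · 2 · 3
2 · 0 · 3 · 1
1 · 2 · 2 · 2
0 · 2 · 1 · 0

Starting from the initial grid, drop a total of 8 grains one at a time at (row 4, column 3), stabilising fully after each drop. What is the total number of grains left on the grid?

39

[0] 1 · 1 · 1 · 2
2 · 1 · 3 · 1
1 · 2 · 2 · 3
2 · 0 · 3 · 1
1 · 2 · 2 · 2
0 · 2 · 1 · 0
[1] 1 · 1 · 1 · 2
2 · 1 · 3 · 1
1 · 2 · 2 · 3
2 · 0 · 3 · 1
1 · 2 · 2 · 3
0 · 2 · 1 · 0
[2] 1 · 1 · 1 · 2
2 · 1 · 3 · 1
1 · 2 · 2 · 3
2 · 0 · 3 · 2
1 · 2 · 3 · 0
0 · 2 · 1 · 1
[3] 1 · 1 · 1 · 2
2 · 1 · 3 · 1
1 · 2 · 2 · 3
2 · 0 · 3 · 2
1 · 2 · 3 · 1
0 · 2 · 1 · 1
[4] 1 · 1 · 1 · 2
2 · 1 · 3 · 1
1 · 2 · 2 · 3
2 · 0 · 3 · 2
1 · 2 · 3 · 2
0 · 2 · 1 · 1
[5] 1 · 1 · 1 · 2
2 · 1 · 3 · 1
1 · 2 · 2 · 3
2 · 0 · 3 · 2
1 · 2 · 3 · 3
0 · 2 · 1 · 1
[6] 1 · 1 · 2 · 2
2 · 2 · 0 · 3
1 · 3 · 1 · 1
2 · 1 · 2 · 1
1 · 3 · 1 · 2
0 · 2 · 2 · 2
[7] 1 · 1 · 2 · 2
2 · 2 · 0 · 3
1 · 3 · 1 · 1
2 · 1 · 2 · 1
1 · 3 · 1 · 3
0 · 2 · 2 · 2
[8] 1 · 1 · 2 · 2
2 · 2 · 0 · 3
1 · 3 · 1 · 1
2 · 1 · 2 · 2
1 · 3 · 2 · 0
0 · 2 · 2 · 3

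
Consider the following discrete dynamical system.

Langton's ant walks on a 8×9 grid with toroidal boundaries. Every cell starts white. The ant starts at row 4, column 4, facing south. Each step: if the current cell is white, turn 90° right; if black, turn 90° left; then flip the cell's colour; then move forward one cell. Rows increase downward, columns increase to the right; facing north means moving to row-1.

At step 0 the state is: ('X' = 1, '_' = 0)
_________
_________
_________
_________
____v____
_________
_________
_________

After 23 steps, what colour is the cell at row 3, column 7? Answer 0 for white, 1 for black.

1

0) _________
_________
_________
_________
____v____
_________
_________
_________
1) _________
_________
_________
_________
___<X____
_________
_________
_________
2) _________
_________
_________
___^_____
___XX____
_________
_________
_________
3) _________
_________
_________
___X>____
___XX____
_________
_________
_________
4) _________
_________
_________
___XX____
___Xv____
_________
_________
_________
5) _________
_________
_________
___XX____
___X_>___
_________
_________
_________
6) _________
_________
_________
___XX____
___X_X___
_____v___
_________
_________
7) _________
_________
_________
___XX____
___X_X___
____<X___
_________
_________
8) _________
_________
_________
___XX____
___X^X___
____XX___
_________
_________
9) _________
_________
_________
___XX____
___XX>___
____XX___
_________
_________
10) _________
_________
_________
___XX^___
___XX____
____XX___
_________
_________
11) _________
_________
_________
___XXX>__
___XX____
____XX___
_________
_________
12) _________
_________
_________
___XXXX__
___XX_v__
____XX___
_________
_________
13) _________
_________
_________
___XXXX__
___XX<X__
____XX___
_________
_________
14) _________
_________
_________
___XX^X__
___XXXX__
____XX___
_________
_________
15) _________
_________
_________
___X<_X__
___XXXX__
____XX___
_________
_________
16) _________
_________
_________
___X__X__
___XvXX__
____XX___
_________
_________
17) _________
_________
_________
___X__X__
___X_>X__
____XX___
_________
_________
18) _________
_________
_________
___X_^X__
___X__X__
____XX___
_________
_________
19) _________
_________
_________
___X_X>__
___X__X__
____XX___
_________
_________
20) _________
_________
______^__
___X_X___
___X__X__
____XX___
_________
_________
21) _________
_________
______X>_
___X_X___
___X__X__
____XX___
_________
_________
22) _________
_________
______XX_
___X_X_v_
___X__X__
____XX___
_________
_________
23) _________
_________
______XX_
___X_X<X_
___X__X__
____XX___
_________
_________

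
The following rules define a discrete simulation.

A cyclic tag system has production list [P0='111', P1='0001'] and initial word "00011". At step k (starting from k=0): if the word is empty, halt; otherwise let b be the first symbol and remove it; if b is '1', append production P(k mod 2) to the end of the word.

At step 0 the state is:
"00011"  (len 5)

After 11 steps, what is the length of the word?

[0] "00011"  (len 5)
[1] "0011"  (len 4)
[2] "011"  (len 3)
[3] "11"  (len 2)
[4] "10001"  (len 5)
[5] "0001111"  (len 7)
[6] "001111"  (len 6)
[7] "01111"  (len 5)
[8] "1111"  (len 4)
[9] "111111"  (len 6)
[10] "111110001"  (len 9)
[11] "11110001111"  (len 11)

11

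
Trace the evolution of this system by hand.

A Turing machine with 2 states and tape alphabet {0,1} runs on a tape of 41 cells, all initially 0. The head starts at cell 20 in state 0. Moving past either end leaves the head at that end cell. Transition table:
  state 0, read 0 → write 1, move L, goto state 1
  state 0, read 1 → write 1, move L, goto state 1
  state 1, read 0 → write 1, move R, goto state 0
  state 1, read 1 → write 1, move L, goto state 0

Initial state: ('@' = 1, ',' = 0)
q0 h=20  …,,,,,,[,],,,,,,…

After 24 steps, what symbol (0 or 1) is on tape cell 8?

0

t=0: q0 h=20  …,,,,,,[,],,,,,,…
t=1: q1 h=19  …,,,,,,[,]@,,,,,…
t=2: q0 h=20  …,,,,,@[@],,,,,,…
t=3: q1 h=19  …,,,,,,[@]@,,,,,…
t=4: q0 h=18  …,,,,,,[,]@@,,,,…
t=5: q1 h=17  …,,,,,,[,]@@@,,,…
t=6: q0 h=18  …,,,,,@[@]@@,,,,…
t=7: q1 h=17  …,,,,,,[@]@@@,,,…
t=8: q0 h=16  …,,,,,,[,]@@@@,,…
t=9: q1 h=15  …,,,,,,[,]@@@@@,…
t=10: q0 h=16  …,,,,,@[@]@@@@,,…
t=11: q1 h=15  …,,,,,,[@]@@@@@,…
t=12: q0 h=14  …,,,,,,[,]@@@@@@…
t=13: q1 h=13  …,,,,,,[,]@@@@@@…
t=14: q0 h=14  …,,,,,@[@]@@@@@@…
t=15: q1 h=13  …,,,,,,[@]@@@@@@…
t=16: q0 h=12  …,,,,,,[,]@@@@@@…
t=17: q1 h=11  …,,,,,,[,]@@@@@@…
t=18: q0 h=12  …,,,,,@[@]@@@@@@…
t=19: q1 h=11  …,,,,,,[@]@@@@@@…
t=20: q0 h=10  …,,,,,,[,]@@@@@@…
t=21: q1 h= 9  …,,,,,,[,]@@@@@@…
t=22: q0 h=10  …,,,,,@[@]@@@@@@…
t=23: q1 h= 9  …,,,,,,[@]@@@@@@…
t=24: q0 h= 8  …,,,,,,[,]@@@@@@…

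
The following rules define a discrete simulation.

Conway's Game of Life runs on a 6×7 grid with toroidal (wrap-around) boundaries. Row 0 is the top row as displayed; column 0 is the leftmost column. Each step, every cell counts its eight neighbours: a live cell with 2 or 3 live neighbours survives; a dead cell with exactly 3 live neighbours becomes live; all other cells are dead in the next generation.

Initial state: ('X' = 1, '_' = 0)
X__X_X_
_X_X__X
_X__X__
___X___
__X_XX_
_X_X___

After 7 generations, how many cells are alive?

[0] X__X_X_
_X_X__X
_X__X__
___X___
__X_XX_
_X_X___
[1] XX_X__X
_X_X_XX
X__XX__
__XX_X_
__X_X__
_X_X_XX
[2] _X_X___
_X_X_X_
XX_____
_XX__X_
_X____X
_X_X_XX
[3] _X_X_XX
_X__X__
X___X_X
__X___X
_X__X_X
_X__XXX
[4] _X_X__X
_XXXX__
XX_X__X
_X_X__X
_XXXX_X
_X_X___
[5] _X_____
____XXX
_____XX
______X
_X__XX_
_X___X_
[6] X___X_X
X___X_X
X___X__
X___X_X
X___XXX
XXX_XX_
[7] ____X__
_X_XX__
_X_XX__
_X_XX__
_______
_______

10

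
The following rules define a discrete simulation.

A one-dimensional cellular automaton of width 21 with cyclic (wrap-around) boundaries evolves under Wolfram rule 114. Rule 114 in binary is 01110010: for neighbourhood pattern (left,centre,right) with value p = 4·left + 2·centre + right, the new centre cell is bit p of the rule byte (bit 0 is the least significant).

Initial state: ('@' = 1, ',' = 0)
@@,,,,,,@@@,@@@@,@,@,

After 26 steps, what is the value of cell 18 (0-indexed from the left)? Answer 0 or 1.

t=0: @@,,,,,,@@@,@@@@,@,@,
t=1: ,@@,,,,@,,@@,,,@@,@,@
t=2: @,@@,,@,@@,@@,@,@@,@,
t=3: ,@,@@@,@,@@,@@,@,@@,@
t=4: @,@,,@@,@,@@,@@,@,@@,
t=5: ,@,@@,@@,@,@@,@@,@,@@
t=6: @,@,@@,@@,@,@@,@@,@,@
t=7: @@,@,@@,@@,@,@@,@@,@,
t=8: ,@@,@,@@,@@,@,@@,@@,@
t=9: @,@@,@,@@,@@,@,@@,@@,
t=10: ,@,@@,@,@@,@@,@,@@,@@
t=11: @,@,@@,@,@@,@@,@,@@,@
t=12: @@,@,@@,@,@@,@@,@,@@,
t=13: ,@@,@,@@,@,@@,@@,@,@@
t=14: @,@@,@,@@,@,@@,@@,@,@
t=15: @@,@@,@,@@,@,@@,@@,@,
t=16: ,@@,@@,@,@@,@,@@,@@,@
t=17: @,@@,@@,@,@@,@,@@,@@,
t=18: ,@,@@,@@,@,@@,@,@@,@@
t=19: @,@,@@,@@,@,@@,@,@@,@
t=20: @@,@,@@,@@,@,@@,@,@@,
t=21: ,@@,@,@@,@@,@,@@,@,@@
t=22: @,@@,@,@@,@@,@,@@,@,@
t=23: @@,@@,@,@@,@@,@,@@,@,
t=24: ,@@,@@,@,@@,@@,@,@@,@
t=25: @,@@,@@,@,@@,@@,@,@@,
t=26: ,@,@@,@@,@,@@,@@,@,@@

0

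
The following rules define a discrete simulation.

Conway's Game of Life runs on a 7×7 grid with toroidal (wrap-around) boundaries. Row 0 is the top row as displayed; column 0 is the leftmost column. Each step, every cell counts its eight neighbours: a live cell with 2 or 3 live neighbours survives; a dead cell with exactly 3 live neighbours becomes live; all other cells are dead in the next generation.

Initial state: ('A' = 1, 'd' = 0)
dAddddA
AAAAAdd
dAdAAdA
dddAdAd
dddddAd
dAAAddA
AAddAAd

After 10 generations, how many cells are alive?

gen 0: dAddddA
AAAAAdd
dAdAAdA
dddAdAd
dddddAd
dAAAddA
AAddAAd
gen 1: ddddddA
ddddAdA
dAddddA
ddAAdAA
dddAdAA
dAAAddA
dddAAAd
gen 2: dddAddA
ddddddA
ddAAAdA
ddAAddd
dAddddd
AdddddA
AddAAAA
gen 3: dddAddd
AdAdAdA
ddAdAAd
dAddAdd
AAAdddd
dAddAdd
dddAAdd
gen 4: ddAddAd
dAAdAdA
AdAdAdA
AdddAAd
AdAAddd
AAddAdd
ddAAAdd
gen 5: dddddAd
ddAdAdA
ddAdAdd
AdAdAAd
AdAAdAd
AdddAdd
ddAdAAd
gen 6: ddddddA
ddddAdd
ddAdAdA
ddAddAd
AdAddAd
ddAdddd
dddAAAA
gen 7: dddAddA
dddAddd
ddddAdd
ddAdAAd
ddAAddA
dAAdddd
dddAAAA
gen 8: ddAAddA
dddAAdd
ddddAAd
ddAdAAd
ddddAAd
AAddddA
AddAAAA
gen 9: AdAdddA
ddAdddd
ddddddd
ddddddA
AAdAAdd
dAdAddd
dddAAdd
gen 10: dAAdddd
dAddddd
ddddddd
Adddddd
AAdAAdd
AAddddd
AAdAAdd

14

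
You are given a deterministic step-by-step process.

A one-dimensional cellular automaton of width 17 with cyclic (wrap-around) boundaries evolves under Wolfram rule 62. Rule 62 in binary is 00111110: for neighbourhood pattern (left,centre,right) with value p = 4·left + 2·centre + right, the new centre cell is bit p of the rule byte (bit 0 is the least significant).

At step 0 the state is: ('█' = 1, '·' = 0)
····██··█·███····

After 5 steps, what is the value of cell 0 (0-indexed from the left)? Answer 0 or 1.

0

t=0: ····██··█·███····
t=1: ···██·█████··█···
t=2: ··██·██····████··
t=3: ·██·██·█··██···█·
t=4: ██·██·█████·█·███
t=5: ··██·██····████··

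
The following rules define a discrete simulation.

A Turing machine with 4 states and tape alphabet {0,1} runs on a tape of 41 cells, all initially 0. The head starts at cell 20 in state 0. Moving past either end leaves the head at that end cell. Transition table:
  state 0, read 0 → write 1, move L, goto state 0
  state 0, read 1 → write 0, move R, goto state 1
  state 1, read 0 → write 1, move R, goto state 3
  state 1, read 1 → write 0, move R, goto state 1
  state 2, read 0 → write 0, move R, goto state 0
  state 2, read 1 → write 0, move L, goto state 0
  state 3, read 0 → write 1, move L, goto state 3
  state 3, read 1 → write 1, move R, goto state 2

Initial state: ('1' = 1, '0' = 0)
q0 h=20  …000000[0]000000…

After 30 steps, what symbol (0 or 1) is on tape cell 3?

gen 0: q0 h=20  …000000[0]000000…
gen 1: q0 h=19  …000000[0]100000…
gen 2: q0 h=18  …000000[0]110000…
gen 3: q0 h=17  …000000[0]111000…
gen 4: q0 h=16  …000000[0]111100…
gen 5: q0 h=15  …000000[0]111110…
gen 6: q0 h=14  …000000[0]111111…
gen 7: q0 h=13  …000000[0]111111…
gen 8: q0 h=12  …000000[0]111111…
gen 9: q0 h=11  …000000[0]111111…
gen 10: q0 h=10  …000000[0]111111…
gen 11: q0 h= 9  …000000[0]111111…
gen 12: q0 h= 8  …000000[0]111111…
gen 13: q0 h= 7  …000000[0]111111…
gen 14: q0 h= 6  |000000[0]111111…
gen 15: q0 h= 5  |00000[0]111111…
gen 16: q0 h= 4  |0000[0]111111…
gen 17: q0 h= 3  |000[0]111111…
gen 18: q0 h= 2  |00[0]111111…
gen 19: q0 h= 1  |0[0]111111…
gen 20: q0 h= 0  |[0]111111…
gen 21: q0 h= 0  |[1]111111…
gen 22: q1 h= 1  |0[1]111111…
gen 23: q1 h= 2  |00[1]111111…
gen 24: q1 h= 3  |000[1]111111…
gen 25: q1 h= 4  |0000[1]111111…
gen 26: q1 h= 5  |00000[1]111111…
gen 27: q1 h= 6  |000000[1]111111…
gen 28: q1 h= 7  …000000[1]111111…
gen 29: q1 h= 8  …000000[1]111111…
gen 30: q1 h= 9  …000000[1]111111…

0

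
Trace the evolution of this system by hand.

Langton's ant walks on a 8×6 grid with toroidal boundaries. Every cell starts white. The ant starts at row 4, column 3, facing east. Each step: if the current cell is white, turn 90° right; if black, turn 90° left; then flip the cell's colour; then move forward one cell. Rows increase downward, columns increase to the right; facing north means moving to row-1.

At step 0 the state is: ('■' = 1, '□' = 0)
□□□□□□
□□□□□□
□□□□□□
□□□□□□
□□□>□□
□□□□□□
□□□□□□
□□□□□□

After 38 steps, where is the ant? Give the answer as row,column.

3,0

0) □□□□□□
□□□□□□
□□□□□□
□□□□□□
□□□>□□
□□□□□□
□□□□□□
□□□□□□
1) □□□□□□
□□□□□□
□□□□□□
□□□□□□
□□□■□□
□□□v□□
□□□□□□
□□□□□□
2) □□□□□□
□□□□□□
□□□□□□
□□□□□□
□□□■□□
□□<■□□
□□□□□□
□□□□□□
3) □□□□□□
□□□□□□
□□□□□□
□□□□□□
□□^■□□
□□■■□□
□□□□□□
□□□□□□
4) □□□□□□
□□□□□□
□□□□□□
□□□□□□
□□■>□□
□□■■□□
□□□□□□
□□□□□□
5) □□□□□□
□□□□□□
□□□□□□
□□□^□□
□□■□□□
□□■■□□
□□□□□□
□□□□□□
6) □□□□□□
□□□□□□
□□□□□□
□□□■>□
□□■□□□
□□■■□□
□□□□□□
□□□□□□
7) □□□□□□
□□□□□□
□□□□□□
□□□■■□
□□■□v□
□□■■□□
□□□□□□
□□□□□□
8) □□□□□□
□□□□□□
□□□□□□
□□□■■□
□□■<■□
□□■■□□
□□□□□□
□□□□□□
9) □□□□□□
□□□□□□
□□□□□□
□□□^■□
□□■■■□
□□■■□□
□□□□□□
□□□□□□
10) □□□□□□
□□□□□□
□□□□□□
□□<□■□
□□■■■□
□□■■□□
□□□□□□
□□□□□□
11) □□□□□□
□□□□□□
□□^□□□
□□■□■□
□□■■■□
□□■■□□
□□□□□□
□□□□□□
12) □□□□□□
□□□□□□
□□■>□□
□□■□■□
□□■■■□
□□■■□□
□□□□□□
□□□□□□
13) □□□□□□
□□□□□□
□□■■□□
□□■v■□
□□■■■□
□□■■□□
□□□□□□
□□□□□□
14) □□□□□□
□□□□□□
□□■■□□
□□<■■□
□□■■■□
□□■■□□
□□□□□□
□□□□□□
15) □□□□□□
□□□□□□
□□■■□□
□□□■■□
□□v■■□
□□■■□□
□□□□□□
□□□□□□
16) □□□□□□
□□□□□□
□□■■□□
□□□■■□
□□□>■□
□□■■□□
□□□□□□
□□□□□□
17) □□□□□□
□□□□□□
□□■■□□
□□□^■□
□□□□■□
□□■■□□
□□□□□□
□□□□□□
18) □□□□□□
□□□□□□
□□■■□□
□□<□■□
□□□□■□
□□■■□□
□□□□□□
□□□□□□
19) □□□□□□
□□□□□□
□□^■□□
□□■□■□
□□□□■□
□□■■□□
□□□□□□
□□□□□□
20) □□□□□□
□□□□□□
□<□■□□
□□■□■□
□□□□■□
□□■■□□
□□□□□□
□□□□□□
21) □□□□□□
□^□□□□
□■□■□□
□□■□■□
□□□□■□
□□■■□□
□□□□□□
□□□□□□
22) □□□□□□
□■>□□□
□■□■□□
□□■□■□
□□□□■□
□□■■□□
□□□□□□
□□□□□□
23) □□□□□□
□■■□□□
□■v■□□
□□■□■□
□□□□■□
□□■■□□
□□□□□□
□□□□□□
24) □□□□□□
□■■□□□
□<■■□□
□□■□■□
□□□□■□
□□■■□□
□□□□□□
□□□□□□
25) □□□□□□
□■■□□□
□□■■□□
□v■□■□
□□□□■□
□□■■□□
□□□□□□
□□□□□□
26) □□□□□□
□■■□□□
□□■■□□
<■■□■□
□□□□■□
□□■■□□
□□□□□□
□□□□□□
27) □□□□□□
□■■□□□
^□■■□□
■■■□■□
□□□□■□
□□■■□□
□□□□□□
□□□□□□
28) □□□□□□
□■■□□□
■>■■□□
■■■□■□
□□□□■□
□□■■□□
□□□□□□
□□□□□□
29) □□□□□□
□■■□□□
■■■■□□
■v■□■□
□□□□■□
□□■■□□
□□□□□□
□□□□□□
30) □□□□□□
□■■□□□
■■■■□□
■□>□■□
□□□□■□
□□■■□□
□□□□□□
□□□□□□
31) □□□□□□
□■■□□□
■■^■□□
■□□□■□
□□□□■□
□□■■□□
□□□□□□
□□□□□□
32) □□□□□□
□■■□□□
■<□■□□
■□□□■□
□□□□■□
□□■■□□
□□□□□□
□□□□□□
33) □□□□□□
□■■□□□
■□□■□□
■v□□■□
□□□□■□
□□■■□□
□□□□□□
□□□□□□
34) □□□□□□
□■■□□□
■□□■□□
<■□□■□
□□□□■□
□□■■□□
□□□□□□
□□□□□□
35) □□□□□□
□■■□□□
■□□■□□
□■□□■□
v□□□■□
□□■■□□
□□□□□□
□□□□□□
36) □□□□□□
□■■□□□
■□□■□□
□■□□■□
■□□□■<
□□■■□□
□□□□□□
□□□□□□
37) □□□□□□
□■■□□□
■□□■□□
□■□□■^
■□□□■■
□□■■□□
□□□□□□
□□□□□□
38) □□□□□□
□■■□□□
■□□■□□
>■□□■■
■□□□■■
□□■■□□
□□□□□□
□□□□□□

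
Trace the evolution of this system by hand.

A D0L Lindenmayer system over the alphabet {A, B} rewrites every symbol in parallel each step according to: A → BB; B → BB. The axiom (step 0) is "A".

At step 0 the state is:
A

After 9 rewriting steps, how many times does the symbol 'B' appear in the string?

512

gen 0: A
gen 1: BB
gen 2: BBBB
gen 3: BBBBBBBB
gen 4: BBBBBBBBBBBBBBBB
gen 5: BBBBBBBBBBBBBBBBBBBBBBBBBBBBBBBB
gen 6: BBBBBBBBBBBBBBBBBBBBBBBBBBBBBBBBBBBBBBBBBBBBBBBBBBBBBBBBBBBBBBBB
gen 7: BBBBBBBBBBBBBBBBBBBBBBBBBBBBBBBBBBBBBBBBBBBBBBBBBBBBBBBBBB…BBBBBBBBBBBBBBBBBBBBBBBBBBBBBBBBBBBBBBBBBBBBBBBBBBBBBBBBBB  (len 128)
gen 8: BBBBBBBBBBBBBBBBBBBBBBBBBBBBBBBBBBBBBBBBBBBBBBBBBBBBBBBBBB…BBBBBBBBBBBBBBBBBBBBBBBBBBBBBBBBBBBBBBBBBBBBBBBBBBBBBBBBBB  (len 256)
gen 9: BBBBBBBBBBBBBBBBBBBBBBBBBBBBBBBBBBBBBBBBBBBBBBBBBBBBBBBBBB…BBBBBBBBBBBBBBBBBBBBBBBBBBBBBBBBBBBBBBBBBBBBBBBBBBBBBBBBBB  (len 512)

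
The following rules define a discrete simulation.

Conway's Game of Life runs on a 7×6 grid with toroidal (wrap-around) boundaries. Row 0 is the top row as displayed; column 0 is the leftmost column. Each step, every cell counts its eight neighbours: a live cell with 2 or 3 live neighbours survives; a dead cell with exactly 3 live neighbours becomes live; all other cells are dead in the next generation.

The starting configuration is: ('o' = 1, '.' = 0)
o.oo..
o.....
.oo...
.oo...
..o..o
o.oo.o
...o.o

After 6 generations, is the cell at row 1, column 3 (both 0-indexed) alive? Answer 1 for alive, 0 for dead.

k=0  o.oo..
o.....
.oo...
.oo...
..o..o
o.oo.o
...o.o
k=1  oooooo
o..o..
o.o...
o..o..
....oo
oooo.o
.....o
k=2  .ooo..
......
o.oo.o
oo.oo.
......
.ooo..
......
k=3  ..o...
o...o.
o.oo.o
oo.oo.
o...o.
..o...
......
k=4  ......
o.o.o.
..o...
......
o.o.o.
......
......
k=5  ......
.o.o..
.o.o..
.o.o..
......
......
......
k=6  ......
......
oo.oo.
......
......
......
......

0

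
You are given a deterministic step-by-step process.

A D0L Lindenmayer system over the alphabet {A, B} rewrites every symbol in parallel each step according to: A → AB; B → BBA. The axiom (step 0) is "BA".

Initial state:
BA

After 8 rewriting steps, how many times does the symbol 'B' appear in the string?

2584

step 0: BA
step 1: BBAAB
step 2: BBABBAABABBBA
step 3: BBABBAABBBABBAABABBBAABBBABBABBAAB
step 4: BBABBAABBBABBAABABBBABBABBAABBBABBAABABBBAABBBABBABBAABABBBABBABBAABBBABBAABBBABBAABABBBA
step 5: BBABBAABBBABBAABABBBABBABBAABBBABBAABABBBAABBBABBABBAABBBA…BBABBABBAABBBABBAABABBBABBABBAABBBABBAABABBBAABBBABBABBAAB  (len 233)
step 6: BBABBAABBBABBAABABBBABBABBAABBBABBAABABBBAABBBABBABBAABBBA…ABBAABABBBAABBBABBABBAABABBBABBABBAABBBABBAABBBABBAABABBBA  (len 610)
step 7: BBABBAABBBABBAABABBBABBABBAABBBABBAABABBBAABBBABBABBAABBBA…BBABBABBAABBBABBAABABBBABBABBAABBBABBAABABBBAABBBABBABBAAB  (len 1597)
step 8: BBABBAABBBABBAABABBBABBABBAABBBABBAABABBBAABBBABBABBAABBBA…ABBAABABBBAABBBABBABBAABABBBABBABBAABBBABBAABBBABBAABABBBA  (len 4181)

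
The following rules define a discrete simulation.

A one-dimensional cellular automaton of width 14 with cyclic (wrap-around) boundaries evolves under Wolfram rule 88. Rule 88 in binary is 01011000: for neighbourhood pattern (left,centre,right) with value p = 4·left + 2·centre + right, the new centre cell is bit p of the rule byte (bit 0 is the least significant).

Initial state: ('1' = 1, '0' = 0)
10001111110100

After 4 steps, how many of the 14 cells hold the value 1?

gen 0: 10001111110100
gen 1: 01001000010010
gen 2: 00100100001001
gen 3: 10010010000100
gen 4: 01001001000010

4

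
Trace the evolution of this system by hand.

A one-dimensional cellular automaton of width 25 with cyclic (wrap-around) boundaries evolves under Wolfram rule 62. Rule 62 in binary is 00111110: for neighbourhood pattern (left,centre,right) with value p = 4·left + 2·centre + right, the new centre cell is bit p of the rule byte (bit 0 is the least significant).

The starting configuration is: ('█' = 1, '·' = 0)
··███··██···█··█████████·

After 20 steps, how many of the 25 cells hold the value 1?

gen 0: ··███··██···█··█████████·
gen 1: ·██··███·█·█████········█
gen 2: ██·███··████····█······██
gen 3: ··██··███···█··███····██·
gen 4: ·██·███··█·█████··█··██·█
gen 5: ██·██··█████····██████·██
gen 6: ··██·███····█··██·····██·
gen 7: ·██·██··█··█████·█···██·█
gen 8: ██·██·██████····███·██·██
gen 9: ··██·██·····█··██··██·██·
gen 10: ·██·██·█···█████·███·██·█
gen 11: ██·██·███·██····██··██·██
gen 12: ··██·██··██·█··██·███·██·
gen 13: ·██·██·███·█████·██··██·█
gen 14: ██·██·██··██····██·███·██
gen 15: ··██·██·███·█··██·██··██·
gen 16: ·██·██·██··█████·██·███·█
gen 17: ██·██·██·███····██·██··██
gen 18: ··██·██·██··█··██·██·███·
gen 19: ·██·██·██·██████·██·██··█
gen 20: ██·██·██·██·····██·██·███

15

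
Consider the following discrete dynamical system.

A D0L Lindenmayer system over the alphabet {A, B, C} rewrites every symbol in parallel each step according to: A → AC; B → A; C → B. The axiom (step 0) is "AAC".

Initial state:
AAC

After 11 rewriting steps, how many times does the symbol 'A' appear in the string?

101

k=0  AAC
k=1  ACACB
k=2  ACBACBA
k=3  ACBAACBAAC
k=4  ACBAACACBAACACB
k=5  ACBAACACBACBAACACBACBA
k=6  ACBAACACBACBAACBAACACBACBAACBAAC
k=7  ACBAACACBACBAACBAACACBAACACBACBAACBAACACBAACACB
k=8  ACBAACACBACBAACBAACACBAACACBACBAACACBACBAACBAACACBAACACBACBAACACBACBA
k=9  ACBAACACBACBAACBAACACBAACACBACBAACACBACBAACBAACACBACBAACBAACACBAACACBACBAACACBACBAACBAACACBACBAACBAAC
k=10  ACBAACACBACBAACBAACACBAACACBACBAACACBACBAACBAACACBACBAACBA…BAACACBACBAACBAACACBACBAACBAACACBAACACBACBAACBAACACBAACACB  (len 148)
k=11  ACBAACACBACBAACBAACACBAACACBACBAACACBACBAACBAACACBACBAACBA…BAACBAACACBAACACBACBAACACBACBAACBAACACBAACACBACBAACACBACBA  (len 217)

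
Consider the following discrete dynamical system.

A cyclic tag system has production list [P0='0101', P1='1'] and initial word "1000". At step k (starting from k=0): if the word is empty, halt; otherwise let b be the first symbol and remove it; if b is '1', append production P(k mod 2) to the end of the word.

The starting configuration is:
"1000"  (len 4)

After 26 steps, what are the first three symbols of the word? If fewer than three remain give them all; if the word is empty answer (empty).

t=0: "1000"  (len 4)
t=1: "0000101"  (len 7)
t=2: "000101"  (len 6)
t=3: "00101"  (len 5)
t=4: "0101"  (len 4)
t=5: "101"  (len 3)
t=6: "011"  (len 3)
t=7: "11"  (len 2)
t=8: "11"  (len 2)
t=9: "10101"  (len 5)
t=10: "01011"  (len 5)
t=11: "1011"  (len 4)
t=12: "0111"  (len 4)
t=13: "111"  (len 3)
t=14: "111"  (len 3)
t=15: "110101"  (len 6)
t=16: "101011"  (len 6)
t=17: "010110101"  (len 9)
t=18: "10110101"  (len 8)
t=19: "01101010101"  (len 11)
t=20: "1101010101"  (len 10)
t=21: "1010101010101"  (len 13)
t=22: "0101010101011"  (len 13)
t=23: "101010101011"  (len 12)
t=24: "010101010111"  (len 12)
t=25: "10101010111"  (len 11)
t=26: "01010101111"  (len 11)

010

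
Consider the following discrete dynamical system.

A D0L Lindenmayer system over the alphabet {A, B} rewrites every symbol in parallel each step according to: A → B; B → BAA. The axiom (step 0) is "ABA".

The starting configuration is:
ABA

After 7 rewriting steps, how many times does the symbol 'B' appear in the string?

k=0  ABA
k=1  BBAAB
k=2  BAABAABBBAA
k=3  BAABBBAABBBAABAABAABB
k=4  BAABBBAABAABAABBBAABAABAABBBAABBBAABBBAABAA
k=5  BAABBBAABAABAABBBAABBBAABBBAABAABAABBBAABBBAABBBAABAABAABBBAABAABAABBBAABAABAABBBAABB
k=6  BAABBBAABAABAABBBAABBBAABBBAABAABAABBBAABAABAABBBAABAABAAB…AABAABAABBBAABBBAABBBAABAABAABBBAABBBAABBBAABAABAABBBAABAA  (len 171)
k=7  BAABBBAABAABAABBBAABBBAABBBAABAABAABBBAABAABAABBBAABAABAAB…AABAABAABBBAABAABAABBBAABAABAABBBAABBBAABBBAABAABAABBBAABB  (len 341)

171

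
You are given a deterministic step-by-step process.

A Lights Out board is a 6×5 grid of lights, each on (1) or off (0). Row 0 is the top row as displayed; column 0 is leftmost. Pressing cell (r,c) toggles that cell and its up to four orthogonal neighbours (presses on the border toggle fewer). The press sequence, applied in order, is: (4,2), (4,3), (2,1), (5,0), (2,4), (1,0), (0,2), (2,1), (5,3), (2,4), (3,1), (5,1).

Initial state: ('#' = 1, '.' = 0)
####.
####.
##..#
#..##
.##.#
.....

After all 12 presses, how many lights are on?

0) ####.
####.
##..#
#..##
.##.#
.....
1) ####.
####.
##..#
#.###
...##
..#..
2) ####.
####.
##..#
#.#.#
..#..
..##.
3) ####.
#.##.
..#.#
###.#
..#..
..##.
4) ####.
#.##.
..#.#
###.#
#.#..
####.
5) ####.
#.###
..##.
###..
#.#..
####.
6) .###.
.####
#.##.
###..
#.#..
####.
7) .....
.#.##
#.##.
###..
#.#..
####.
8) .....
...##
.#.#.
#.#..
#.#..
####.
9) .....
...##
.#.#.
#.#..
#.##.
##..#
10) .....
...#.
.#..#
#.#.#
#.##.
##..#
11) .....
...#.
....#
.#..#
####.
##..#
12) .....
...#.
....#
.#..#
#.##.
..#.#

9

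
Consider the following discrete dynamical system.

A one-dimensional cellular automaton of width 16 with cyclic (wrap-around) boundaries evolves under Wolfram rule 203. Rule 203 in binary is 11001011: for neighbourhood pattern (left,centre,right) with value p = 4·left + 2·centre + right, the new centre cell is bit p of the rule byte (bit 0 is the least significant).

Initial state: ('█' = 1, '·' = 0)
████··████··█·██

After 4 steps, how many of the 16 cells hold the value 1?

t=0: ████··████··█·██
t=1: ████·█████·█··██
t=2: ████·█████···███
t=3: ████·█████·█████
t=4: ████·█████·█████

14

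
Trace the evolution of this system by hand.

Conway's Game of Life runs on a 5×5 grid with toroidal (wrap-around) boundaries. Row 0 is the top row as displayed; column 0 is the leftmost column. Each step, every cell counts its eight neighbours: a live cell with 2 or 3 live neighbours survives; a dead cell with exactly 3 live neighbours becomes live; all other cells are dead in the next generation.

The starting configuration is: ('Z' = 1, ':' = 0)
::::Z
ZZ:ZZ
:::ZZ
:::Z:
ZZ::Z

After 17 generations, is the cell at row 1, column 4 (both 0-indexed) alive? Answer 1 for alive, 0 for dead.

0

[0] ::::Z
ZZ:ZZ
:::ZZ
:::Z:
ZZ::Z
[1] ::Z::
::Z::
:::::
::ZZ:
Z::ZZ
[2] :ZZ:Z
:::::
::ZZ:
::ZZ:
:Z::Z
[3] :ZZZ:
:Z:::
::ZZ:
:Z::Z
:Z::Z
[4] :Z:Z:
:Z:::
ZZZZ:
:Z::Z
:Z::Z
[5] :Z:::
:::ZZ
:::ZZ
::::Z
:Z:ZZ
[6] :::::
Z:ZZZ
Z::::
::Z::
::ZZZ
[7] ZZ:::
ZZ:ZZ
Z:Z::
:ZZ:Z
::ZZ:
[8] :::::
:::Z:
:::::
Z:::Z
:::ZZ
[9] :::ZZ
:::::
::::Z
Z::ZZ
Z::ZZ
[10] Z::Z:
:::ZZ
Z::ZZ
:::::
::Z::
[11] ::ZZ:
::Z::
Z::Z:
:::ZZ
:::::
[12] ::ZZ:
:ZZ:Z
::ZZ:
:::ZZ
::Z:Z
[13] Z:::Z
:Z::Z
ZZ:::
::::Z
::Z:Z
[14] :Z::Z
:Z::Z
:Z::Z
:Z:ZZ
::::Z
[15] :::ZZ
:ZZZZ
:Z::Z
::ZZZ
::Z:Z
[16] :Z:::
:Z:::
:Z:::
:ZZ:Z
Z:Z::
[17] ZZZ::
ZZZ::
:Z:::
::ZZ:
Z:ZZ:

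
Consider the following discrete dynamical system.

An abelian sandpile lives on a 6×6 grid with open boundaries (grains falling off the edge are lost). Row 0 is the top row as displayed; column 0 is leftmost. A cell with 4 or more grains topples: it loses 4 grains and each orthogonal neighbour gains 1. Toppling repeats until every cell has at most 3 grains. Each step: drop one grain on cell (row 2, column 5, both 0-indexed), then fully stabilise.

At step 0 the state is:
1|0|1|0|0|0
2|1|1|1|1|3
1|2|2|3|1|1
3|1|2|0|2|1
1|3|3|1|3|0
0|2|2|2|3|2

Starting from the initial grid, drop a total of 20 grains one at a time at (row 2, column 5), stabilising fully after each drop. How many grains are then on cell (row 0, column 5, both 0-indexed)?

step 0: 1|0|1|0|0|0
2|1|1|1|1|3
1|2|2|3|1|1
3|1|2|0|2|1
1|3|3|1|3|0
0|2|2|2|3|2
step 1: 1|0|1|0|0|0
2|1|1|1|1|3
1|2|2|3|1|2
3|1|2|0|2|1
1|3|3|1|3|0
0|2|2|2|3|2
step 2: 1|0|1|0|0|0
2|1|1|1|1|3
1|2|2|3|1|3
3|1|2|0|2|1
1|3|3|1|3|0
0|2|2|2|3|2
step 3: 1|0|1|0|0|1
2|1|1|1|2|0
1|2|2|3|2|1
3|1|2|0|2|2
1|3|3|1|3|0
0|2|2|2|3|2
step 4: 1|0|1|0|0|1
2|1|1|1|2|0
1|2|2|3|2|2
3|1|2|0|2|2
1|3|3|1|3|0
0|2|2|2|3|2
step 5: 1|0|1|0|0|1
2|1|1|1|2|0
1|2|2|3|2|3
3|1|2|0|2|2
1|3|3|1|3|0
0|2|2|2|3|2
step 6: 1|0|1|0|0|1
2|1|1|1|2|1
1|2|2|3|3|0
3|1|2|0|2|3
1|3|3|1|3|0
0|2|2|2|3|2
step 7: 1|0|1|0|0|1
2|1|1|1|2|1
1|2|2|3|3|1
3|1|2|0|2|3
1|3|3|1|3|0
0|2|2|2|3|2
step 8: 1|0|1|0|0|1
2|1|1|1|2|1
1|2|2|3|3|2
3|1|2|0|2|3
1|3|3|1|3|0
0|2|2|2|3|2
step 9: 1|0|1|0|0|1
2|1|1|1|2|1
1|2|2|3|3|3
3|1|2|0|2|3
1|3|3|1|3|0
0|2|2|2|3|2
step 10: 1|0|1|0|0|1
2|1|1|2|3|2
1|2|3|0|2|2
3|1|2|2|1|1
1|3|3|2|1|2
0|2|2|3|0|3
step 11: 1|0|1|0|0|1
2|1|1|2|3|2
1|2|3|0|2|3
3|1|2|2|1|1
1|3|3|2|1|2
0|2|2|3|0|3
step 12: 1|0|1|0|0|1
2|1|1|2|3|3
1|2|3|0|3|0
3|1|2|2|1|2
1|3|3|2|1|2
0|2|2|3|0|3
step 13: 1|0|1|0|0|1
2|1|1|2|3|3
1|2|3|0|3|1
3|1|2|2|1|2
1|3|3|2|1|2
0|2|2|3|0|3
step 14: 1|0|1|0|0|1
2|1|1|2|3|3
1|2|3|0|3|2
3|1|2|2|1|2
1|3|3|2|1|2
0|2|2|3|0|3
step 15: 1|0|1|0|0|1
2|1|1|2|3|3
1|2|3|0|3|3
3|1|2|2|1|2
1|3|3|2|1|2
0|2|2|3|0|3
step 16: 1|0|1|0|1|2
2|1|1|3|1|1
1|2|3|1|1|2
3|1|2|2|2|3
1|3|3|2|1|2
0|2|2|3|0|3
step 17: 1|0|1|0|1|2
2|1|1|3|1|1
1|2|3|1|1|3
3|1|2|2|2|3
1|3|3|2|1|2
0|2|2|3|0|3
step 18: 1|0|1|0|1|2
2|1|1|3|1|2
1|2|3|1|2|1
3|1|2|2|3|0
1|3|3|2|1|3
0|2|2|3|0|3
step 19: 1|0|1|0|1|2
2|1|1|3|1|2
1|2|3|1|2|2
3|1|2|2|3|0
1|3|3|2|1|3
0|2|2|3|0|3
step 20: 1|0|1|0|1|2
2|1|1|3|1|2
1|2|3|1|2|3
3|1|2|2|3|0
1|3|3|2|1|3
0|2|2|3|0|3

2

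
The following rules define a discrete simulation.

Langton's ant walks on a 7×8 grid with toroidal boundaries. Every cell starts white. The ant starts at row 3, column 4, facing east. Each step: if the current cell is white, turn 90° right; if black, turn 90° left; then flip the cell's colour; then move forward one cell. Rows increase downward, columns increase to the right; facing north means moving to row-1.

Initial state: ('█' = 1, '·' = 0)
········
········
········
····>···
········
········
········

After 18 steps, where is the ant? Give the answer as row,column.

k=0  ········
········
········
····>···
········
········
········
k=1  ········
········
········
····█···
····v···
········
········
k=2  ········
········
········
····█···
···<█···
········
········
k=3  ········
········
········
···^█···
···██···
········
········
k=4  ········
········
········
···█>···
···██···
········
········
k=5  ········
········
····^···
···█····
···██···
········
········
k=6  ········
········
····█>··
···█····
···██···
········
········
k=7  ········
········
····██··
···█·v··
···██···
········
········
k=8  ········
········
····██··
···█<█··
···██···
········
········
k=9  ········
········
····^█··
···███··
···██···
········
········
k=10  ········
········
···<·█··
···███··
···██···
········
········
k=11  ········
···^····
···█·█··
···███··
···██···
········
········
k=12  ········
···█>···
···█·█··
···███··
···██···
········
········
k=13  ········
···██···
···█v█··
···███··
···██···
········
········
k=14  ········
···██···
···<██··
···███··
···██···
········
········
k=15  ········
···██···
····██··
···v██··
···██···
········
········
k=16  ········
···██···
····██··
····>█··
···██···
········
········
k=17  ········
···██···
····^█··
·····█··
···██···
········
········
k=18  ········
···██···
···<·█··
·····█··
···██···
········
········

2,3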